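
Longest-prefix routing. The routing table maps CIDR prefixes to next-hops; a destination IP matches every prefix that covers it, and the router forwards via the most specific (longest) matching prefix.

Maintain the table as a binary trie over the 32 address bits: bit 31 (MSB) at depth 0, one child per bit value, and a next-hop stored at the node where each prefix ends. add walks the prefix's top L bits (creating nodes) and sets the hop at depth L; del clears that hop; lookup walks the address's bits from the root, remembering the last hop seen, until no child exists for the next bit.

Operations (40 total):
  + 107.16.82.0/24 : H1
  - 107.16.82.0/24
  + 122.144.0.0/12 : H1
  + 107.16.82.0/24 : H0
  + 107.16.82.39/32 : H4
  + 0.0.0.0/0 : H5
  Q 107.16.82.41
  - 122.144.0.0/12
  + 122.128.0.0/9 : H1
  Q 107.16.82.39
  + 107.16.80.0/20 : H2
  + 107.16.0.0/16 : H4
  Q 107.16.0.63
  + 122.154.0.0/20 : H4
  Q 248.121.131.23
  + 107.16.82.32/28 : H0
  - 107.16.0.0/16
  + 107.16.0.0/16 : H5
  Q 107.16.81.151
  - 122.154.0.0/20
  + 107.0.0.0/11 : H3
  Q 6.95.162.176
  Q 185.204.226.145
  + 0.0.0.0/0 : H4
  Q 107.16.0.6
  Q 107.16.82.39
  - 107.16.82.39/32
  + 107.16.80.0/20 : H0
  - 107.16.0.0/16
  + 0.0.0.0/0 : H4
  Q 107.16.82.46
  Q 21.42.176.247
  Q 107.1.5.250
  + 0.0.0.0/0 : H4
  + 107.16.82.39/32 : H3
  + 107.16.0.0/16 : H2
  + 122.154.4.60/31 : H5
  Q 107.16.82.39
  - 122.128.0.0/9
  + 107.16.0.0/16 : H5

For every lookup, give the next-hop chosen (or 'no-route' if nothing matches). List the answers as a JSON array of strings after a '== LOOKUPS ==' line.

Trace:
  add 107.16.82.0/24 -> H1 at depth 24
  - 107.16.82.0/24 clear@24
  add 122.144.0.0/12 -> H1 at depth 12
  add 107.16.82.0/24 -> H0 at depth 24
  add 107.16.82.39/32 -> H4 at depth 32
  add 0.0.0.0/0 -> H5 at depth 0
  ? 107.16.82.41  path d0:H5→d1:-→d2:-→d3:-→d4:-→d5:-→d6:-→d7:-→d8:-→d9:-→d10:-→d11:-→d12:-→d13:-→d14:-→d15:-→d16:-→d17:-→d18:-→d19:-→d20:-→d21:-→d22:-→d23:-→d24:H0→d25:-→d26:-→d27:-→d28:-  best=H0
  - 122.144.0.0/12 clear@12
  add 122.128.0.0/9 -> H1 at depth 9
  ? 107.16.82.39  path d0:H5→d1:-→d2:-→d3:-→d4:-→d5:-→d6:-→d7:-→d8:-→d9:-→d10:-→d11:-→d12:-→d13:-→d14:-→d15:-→d16:-→d17:-→d18:-→d19:-→d20:-→d21:-→d22:-→d23:-→d24:H0→d25:-→d26:-→d27:-→d28:-→d29:-→d30:-→d31:-→d32:H4  best=H4
  add 107.16.80.0/20 -> H2 at depth 20
  add 107.16.0.0/16 -> H4 at depth 16
  ? 107.16.0.63  path d0:H5→d1:-→d2:-→d3:-→d4:-→d5:-→d6:-→d7:-→d8:-→d9:-→d10:-→d11:-→d12:-→d13:-→d14:-→d15:-→d16:H4→d17:-  best=H4
  add 122.154.0.0/20 -> H4 at depth 20
  ? 248.121.131.23  path d0:H5  best=H5
  add 107.16.82.32/28 -> H0 at depth 28
  - 107.16.0.0/16 clear@16
  add 107.16.0.0/16 -> H5 at depth 16
  ? 107.16.81.151  path d0:H5→d1:-→d2:-→d3:-→d4:-→d5:-→d6:-→d7:-→d8:-→d9:-→d10:-→d11:-→d12:-→d13:-→d14:-→d15:-→d16:H5→d17:-→d18:-→d19:-→d20:H2→d21:-→d22:-  best=H2
  - 122.154.0.0/20 clear@20
  add 107.0.0.0/11 -> H3 at depth 11
  ? 6.95.162.176  path d0:H5→d1:-  best=H5
  ? 185.204.226.145  path d0:H5  best=H5
  add 0.0.0.0/0 -> H4 at depth 0
  ? 107.16.0.6  path d0:H4→d1:-→d2:-→d3:-→d4:-→d5:-→d6:-→d7:-→d8:-→d9:-→d10:-→d11:H3→d12:-→d13:-→d14:-→d15:-→d16:H5→d17:-  best=H5
  ? 107.16.82.39  path d0:H4→d1:-→d2:-→d3:-→d4:-→d5:-→d6:-→d7:-→d8:-→d9:-→d10:-→d11:H3→d12:-→d13:-→d14:-→d15:-→d16:H5→d17:-→d18:-→d19:-→d20:H2→d21:-→d22:-→d23:-→d24:H0→d25:-→d26:-→d27:-→d28:H0→d29:-→d30:-→d31:-→d32:H4  best=H4
  - 107.16.82.39/32 clear@32
  add 107.16.80.0/20 -> H0 at depth 20
  - 107.16.0.0/16 clear@16
  add 0.0.0.0/0 -> H4 at depth 0
  ? 107.16.82.46  path d0:H4→d1:-→d2:-→d3:-→d4:-→d5:-→d6:-→d7:-→d8:-→d9:-→d10:-→d11:H3→d12:-→d13:-→d14:-→d15:-→d16:-→d17:-→d18:-→d19:-→d20:H0→d21:-→d22:-→d23:-→d24:H0→d25:-→d26:-→d27:-→d28:H0  best=H0
  ? 21.42.176.247  path d0:H4→d1:-  best=H4
  ? 107.1.5.250  path d0:H4→d1:-→d2:-→d3:-→d4:-→d5:-→d6:-→d7:-→d8:-→d9:-→d10:-→d11:H3  best=H3
  add 0.0.0.0/0 -> H4 at depth 0
  add 107.16.82.39/32 -> H3 at depth 32
  add 107.16.0.0/16 -> H2 at depth 16
  add 122.154.4.60/31 -> H5 at depth 31
  ? 107.16.82.39  path d0:H4→d1:-→d2:-→d3:-→d4:-→d5:-→d6:-→d7:-→d8:-→d9:-→d10:-→d11:H3→d12:-→d13:-→d14:-→d15:-→d16:H2→d17:-→d18:-→d19:-→d20:H0→d21:-→d22:-→d23:-→d24:H0→d25:-→d26:-→d27:-→d28:H0→d29:-→d30:-→d31:-→d32:H3  best=H3
  - 122.128.0.0/9 clear@9
  add 107.16.0.0/16 -> H5 at depth 16

== LOOKUPS ==
["H0","H4","H4","H5","H2","H5","H5","H5","H4","H0","H4","H3","H3"]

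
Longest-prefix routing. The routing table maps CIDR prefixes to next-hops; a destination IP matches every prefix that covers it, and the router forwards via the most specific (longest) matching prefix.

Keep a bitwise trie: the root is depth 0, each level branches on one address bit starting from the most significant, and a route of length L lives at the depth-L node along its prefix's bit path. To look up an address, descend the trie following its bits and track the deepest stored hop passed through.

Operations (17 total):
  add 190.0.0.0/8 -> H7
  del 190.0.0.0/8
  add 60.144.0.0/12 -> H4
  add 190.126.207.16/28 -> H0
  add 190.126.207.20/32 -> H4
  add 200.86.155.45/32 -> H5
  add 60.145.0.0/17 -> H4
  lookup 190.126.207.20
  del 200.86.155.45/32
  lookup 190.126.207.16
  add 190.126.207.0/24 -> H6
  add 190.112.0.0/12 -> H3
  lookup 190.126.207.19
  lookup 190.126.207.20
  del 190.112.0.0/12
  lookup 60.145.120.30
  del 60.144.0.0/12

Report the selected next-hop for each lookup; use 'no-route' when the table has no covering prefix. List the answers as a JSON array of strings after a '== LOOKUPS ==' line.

Process each operation:
  + 190.0.0.0/8 (H7) depth=8
  del 190.0.0.0/8 (clear depth 8)
  + 60.144.0.0/12 (H4) depth=12
  + 190.126.207.16/28 (H0) depth=28
  + 190.126.207.20/32 (H4) depth=32
  + 200.86.155.45/32 (H5) depth=32
  + 60.145.0.0/17 (H4) depth=17
  Q 190.126.207.20: descend 10111110011111101100111100010100 ; hops seen [H0,H4] ; pick H4
  del 200.86.155.45/32 (clear depth 32)
  Q 190.126.207.16: descend 10111110011111101100111100010 ; hops seen [H0] ; pick H0
  + 190.126.207.0/24 (H6) depth=24
  + 190.112.0.0/12 (H3) depth=12
  Q 190.126.207.19: descend 10111110011111101100111100010 ; hops seen [H3,H6,H0] ; pick H0
  Q 190.126.207.20: descend 10111110011111101100111100010100 ; hops seen [H3,H6,H0,H4] ; pick H4
  del 190.112.0.0/12 (clear depth 12)
  Q 60.145.120.30: descend 00111100100100010 ; hops seen [H4,H4] ; pick H4
  del 60.144.0.0/12 (clear depth 12)

== LOOKUPS ==
["H4","H0","H0","H4","H4"]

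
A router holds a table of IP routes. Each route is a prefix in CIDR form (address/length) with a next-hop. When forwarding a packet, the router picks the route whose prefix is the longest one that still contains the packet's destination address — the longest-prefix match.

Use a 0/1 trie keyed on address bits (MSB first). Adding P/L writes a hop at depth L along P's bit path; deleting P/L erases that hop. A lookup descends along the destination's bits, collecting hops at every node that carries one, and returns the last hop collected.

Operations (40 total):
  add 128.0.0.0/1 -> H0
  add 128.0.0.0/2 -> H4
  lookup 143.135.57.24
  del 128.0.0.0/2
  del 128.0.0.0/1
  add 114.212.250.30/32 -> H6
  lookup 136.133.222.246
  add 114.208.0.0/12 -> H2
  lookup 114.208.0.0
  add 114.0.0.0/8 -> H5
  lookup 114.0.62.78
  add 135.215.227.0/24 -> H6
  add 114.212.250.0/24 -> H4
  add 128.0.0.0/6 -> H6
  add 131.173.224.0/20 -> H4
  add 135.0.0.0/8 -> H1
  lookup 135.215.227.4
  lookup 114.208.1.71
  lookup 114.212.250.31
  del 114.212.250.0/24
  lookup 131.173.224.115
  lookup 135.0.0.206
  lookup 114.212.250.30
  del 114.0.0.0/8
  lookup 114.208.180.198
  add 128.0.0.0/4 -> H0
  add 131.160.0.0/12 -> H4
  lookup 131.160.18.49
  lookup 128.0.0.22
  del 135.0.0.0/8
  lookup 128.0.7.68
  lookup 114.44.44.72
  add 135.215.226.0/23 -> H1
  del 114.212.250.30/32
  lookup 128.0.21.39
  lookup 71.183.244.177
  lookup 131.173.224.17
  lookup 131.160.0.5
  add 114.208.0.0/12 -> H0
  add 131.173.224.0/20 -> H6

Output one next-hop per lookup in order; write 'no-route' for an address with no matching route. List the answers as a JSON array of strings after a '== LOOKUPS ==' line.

Process each operation:
  add 128.0.0.0/1 -> H0 at depth 1
  add 128.0.0.0/2 -> H4 at depth 2
  Q 143.135.57.24: descend 10 ; hops seen [H0,H4] ; pick H4
  del 128.0.0.0/2 (clear depth 2)
  del 128.0.0.0/1 (clear depth 1)
  add 114.212.250.30/32 -> H6 at depth 32
  Q 136.133.222.246: descend 10 ; hops seen [∅] ; pick no-route
  add 114.208.0.0/12 -> H2 at depth 12
  Q 114.208.0.0: descend 0111001011010 ; hops seen [H2] ; pick H2
  add 114.0.0.0/8 -> H5 at depth 8
  Q 114.0.62.78: descend 01110010 ; hops seen [H5] ; pick H5
  add 135.215.227.0/24 -> H6 at depth 24
  add 114.212.250.0/24 -> H4 at depth 24
  add 128.0.0.0/6 -> H6 at depth 6
  add 131.173.224.0/20 -> H4 at depth 20
  add 135.0.0.0/8 -> H1 at depth 8
  Q 135.215.227.4: descend 100001111101011111100011 ; hops seen [H1,H6] ; pick H6
  Q 114.208.1.71: descend 0111001011010 ; hops seen [H5,H2] ; pick H2
  Q 114.212.250.31: descend 0111001011010100111110100001111 ; hops seen [H5,H2,H4] ; pick H4
  del 114.212.250.0/24 (clear depth 24)
  Q 131.173.224.115: descend 10000011101011011110 ; hops seen [H6,H4] ; pick H4
  Q 135.0.0.206: descend 10000111 ; hops seen [H1] ; pick H1
  Q 114.212.250.30: descend 01110010110101001111101000011110 ; hops seen [H5,H2,H6] ; pick H6
  del 114.0.0.0/8 (clear depth 8)
  Q 114.208.180.198: descend 0111001011010 ; hops seen [H2] ; pick H2
  add 128.0.0.0/4 -> H0 at depth 4
  add 131.160.0.0/12 -> H4 at depth 12
  Q 131.160.18.49: descend 100000111010 ; hops seen [H0,H6,H4] ; pick H4
  Q 128.0.0.22: descend 100000 ; hops seen [H0,H6] ; pick H6
  del 135.0.0.0/8 (clear depth 8)
  Q 128.0.7.68: descend 100000 ; hops seen [H0,H6] ; pick H6
  Q 114.44.44.72: descend 01110010 ; hops seen [∅] ; pick no-route
  add 135.215.226.0/23 -> H1 at depth 23
  del 114.212.250.30/32 (clear depth 32)
  Q 128.0.21.39: descend 100000 ; hops seen [H0,H6] ; pick H6
  Q 71.183.244.177: descend 01 ; hops seen [∅] ; pick no-route
  Q 131.173.224.17: descend 10000011101011011110 ; hops seen [H0,H6,H4,H4] ; pick H4
  Q 131.160.0.5: descend 100000111010 ; hops seen [H0,H6,H4] ; pick H4
  add 114.208.0.0/12 -> H0 at depth 12
  add 131.173.224.0/20 -> H6 at depth 20

== LOOKUPS ==
["H4","no-route","H2","H5","H6","H2","H4","H4","H1","H6","H2","H4","H6","H6","no-route","H6","no-route","H4","H4"]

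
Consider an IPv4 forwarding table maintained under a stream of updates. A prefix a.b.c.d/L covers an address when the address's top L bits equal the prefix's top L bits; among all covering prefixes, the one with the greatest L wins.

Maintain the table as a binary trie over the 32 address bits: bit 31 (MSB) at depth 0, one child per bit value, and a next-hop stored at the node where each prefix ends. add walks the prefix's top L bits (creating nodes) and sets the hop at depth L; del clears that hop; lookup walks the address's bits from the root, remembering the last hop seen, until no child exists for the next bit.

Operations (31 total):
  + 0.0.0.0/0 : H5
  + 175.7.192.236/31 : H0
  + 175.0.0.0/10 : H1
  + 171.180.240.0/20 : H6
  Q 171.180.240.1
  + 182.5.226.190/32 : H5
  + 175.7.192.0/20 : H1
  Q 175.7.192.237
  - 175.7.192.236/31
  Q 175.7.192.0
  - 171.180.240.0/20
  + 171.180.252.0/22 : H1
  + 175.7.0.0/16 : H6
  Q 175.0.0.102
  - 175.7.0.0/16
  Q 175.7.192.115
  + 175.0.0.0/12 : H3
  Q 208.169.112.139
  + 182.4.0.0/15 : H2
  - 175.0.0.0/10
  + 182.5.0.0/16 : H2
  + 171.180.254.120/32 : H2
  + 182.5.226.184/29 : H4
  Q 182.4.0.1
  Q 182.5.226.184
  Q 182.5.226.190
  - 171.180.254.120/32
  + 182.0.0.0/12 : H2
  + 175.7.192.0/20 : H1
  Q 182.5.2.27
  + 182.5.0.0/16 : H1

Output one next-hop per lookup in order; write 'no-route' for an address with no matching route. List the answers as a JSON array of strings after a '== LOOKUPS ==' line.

Trace:
  + 0.0.0.0/0 (H5) depth=0
  + 175.7.192.236/31 (H0) depth=31
  + 175.0.0.0/10 (H1) depth=10
  + 171.180.240.0/20 (H6) depth=20
  ? 171.180.240.1  path d0:H5→d1:-→d2:-→d3:-→d4:-→d5:-→d6:-→d7:-→d8:-→d9:-→d10:-→d11:-→d12:-→d13:-→d14:-→d15:-→d16:-→d17:-→d18:-→d19:-→d20:H6  best=H6
  + 182.5.226.190/32 (H5) depth=32
  + 175.7.192.0/20 (H1) depth=20
  ? 175.7.192.237  path d0:H5→d1:-→d2:-→d3:-→d4:-→d5:-→d6:-→d7:-→d8:-→d9:-→d10:H1→d11:-→d12:-→d13:-→d14:-→d15:-→d16:-→d17:-→d18:-→d19:-→d20:H1→d21:-→d22:-→d23:-→d24:-→d25:-→d26:-→d27:-→d28:-→d29:-→d30:-→d31:H0  best=H0
  - 175.7.192.236/31 clear@31
  ? 175.7.192.0  path d0:H5→d1:-→d2:-→d3:-→d4:-→d5:-→d6:-→d7:-→d8:-→d9:-→d10:H1→d11:-→d12:-→d13:-→d14:-→d15:-→d16:-→d17:-→d18:-→d19:-→d20:H1→d21:-→d22:-→d23:-→d24:-  best=H1
  - 171.180.240.0/20 clear@20
  + 171.180.252.0/22 (H1) depth=22
  + 175.7.0.0/16 (H6) depth=16
  ? 175.0.0.102  path d0:H5→d1:-→d2:-→d3:-→d4:-→d5:-→d6:-→d7:-→d8:-→d9:-→d10:H1→d11:-→d12:-→d13:-  best=H1
  - 175.7.0.0/16 clear@16
  ? 175.7.192.115  path d0:H5→d1:-→d2:-→d3:-→d4:-→d5:-→d6:-→d7:-→d8:-→d9:-→d10:H1→d11:-→d12:-→d13:-→d14:-→d15:-→d16:-→d17:-→d18:-→d19:-→d20:H1→d21:-→d22:-→d23:-→d24:-  best=H1
  + 175.0.0.0/12 (H3) depth=12
  ? 208.169.112.139  path d0:H5→d1:-  best=H5
  + 182.4.0.0/15 (H2) depth=15
  - 175.0.0.0/10 clear@10
  + 182.5.0.0/16 (H2) depth=16
  + 171.180.254.120/32 (H2) depth=32
  + 182.5.226.184/29 (H4) depth=29
  ? 182.4.0.1  path d0:H5→d1:-→d2:-→d3:-→d4:-→d5:-→d6:-→d7:-→d8:-→d9:-→d10:-→d11:-→d12:-→d13:-→d14:-→d15:H2  best=H2
  ? 182.5.226.184  path d0:H5→d1:-→d2:-→d3:-→d4:-→d5:-→d6:-→d7:-→d8:-→d9:-→d10:-→d11:-→d12:-→d13:-→d14:-→d15:H2→d16:H2→d17:-→d18:-→d19:-→d20:-→d21:-→d22:-→d23:-→d24:-→d25:-→d26:-→d27:-→d28:-→d29:H4  best=H4
  ? 182.5.226.190  path d0:H5→d1:-→d2:-→d3:-→d4:-→d5:-→d6:-→d7:-→d8:-→d9:-→d10:-→d11:-→d12:-→d13:-→d14:-→d15:H2→d16:H2→d17:-→d18:-→d19:-→d20:-→d21:-→d22:-→d23:-→d24:-→d25:-→d26:-→d27:-→d28:-→d29:H4→d30:-→d31:-→d32:H5  best=H5
  - 171.180.254.120/32 clear@32
  + 182.0.0.0/12 (H2) depth=12
  + 175.7.192.0/20 (H1) depth=20
  ? 182.5.2.27  path d0:H5→d1:-→d2:-→d3:-→d4:-→d5:-→d6:-→d7:-→d8:-→d9:-→d10:-→d11:-→d12:H2→d13:-→d14:-→d15:H2→d16:H2  best=H2
  + 182.5.0.0/16 (H1) depth=16

== LOOKUPS ==
["H6","H0","H1","H1","H1","H5","H2","H4","H5","H2"]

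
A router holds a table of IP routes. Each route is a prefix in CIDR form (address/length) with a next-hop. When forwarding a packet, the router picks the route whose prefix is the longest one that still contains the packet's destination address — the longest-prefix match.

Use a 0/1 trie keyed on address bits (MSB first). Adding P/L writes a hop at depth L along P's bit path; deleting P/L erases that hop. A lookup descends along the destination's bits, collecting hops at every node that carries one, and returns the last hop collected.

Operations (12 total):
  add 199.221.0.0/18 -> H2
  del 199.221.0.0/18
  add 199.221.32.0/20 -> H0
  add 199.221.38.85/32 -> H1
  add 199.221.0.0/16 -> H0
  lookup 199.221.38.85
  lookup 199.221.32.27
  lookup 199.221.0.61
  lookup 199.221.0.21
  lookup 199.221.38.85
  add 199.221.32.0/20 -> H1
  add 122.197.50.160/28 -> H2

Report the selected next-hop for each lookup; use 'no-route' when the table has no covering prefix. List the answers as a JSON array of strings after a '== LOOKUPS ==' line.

Apply in order:
  + 199.221.0.0/18 (H2) depth=18
  del 199.221.0.0/18 (clear depth 18)
  + 199.221.32.0/20 (H0) depth=20
  + 199.221.38.85/32 (H1) depth=32
  + 199.221.0.0/16 (H0) depth=16
  Q 199.221.38.85: descend 11000111110111010010011001010101 ; hops seen [H0,H0,H1] ; pick H1
  Q 199.221.32.27: descend 110001111101110100100 ; hops seen [H0,H0] ; pick H0
  Q 199.221.0.61: descend 110001111101110100 ; hops seen [H0] ; pick H0
  Q 199.221.0.21: descend 110001111101110100 ; hops seen [H0] ; pick H0
  Q 199.221.38.85: descend 11000111110111010010011001010101 ; hops seen [H0,H0,H1] ; pick H1
  + 199.221.32.0/20 (H1) depth=20
  + 122.197.50.160/28 (H2) depth=28

== LOOKUPS ==
["H1","H0","H0","H0","H1"]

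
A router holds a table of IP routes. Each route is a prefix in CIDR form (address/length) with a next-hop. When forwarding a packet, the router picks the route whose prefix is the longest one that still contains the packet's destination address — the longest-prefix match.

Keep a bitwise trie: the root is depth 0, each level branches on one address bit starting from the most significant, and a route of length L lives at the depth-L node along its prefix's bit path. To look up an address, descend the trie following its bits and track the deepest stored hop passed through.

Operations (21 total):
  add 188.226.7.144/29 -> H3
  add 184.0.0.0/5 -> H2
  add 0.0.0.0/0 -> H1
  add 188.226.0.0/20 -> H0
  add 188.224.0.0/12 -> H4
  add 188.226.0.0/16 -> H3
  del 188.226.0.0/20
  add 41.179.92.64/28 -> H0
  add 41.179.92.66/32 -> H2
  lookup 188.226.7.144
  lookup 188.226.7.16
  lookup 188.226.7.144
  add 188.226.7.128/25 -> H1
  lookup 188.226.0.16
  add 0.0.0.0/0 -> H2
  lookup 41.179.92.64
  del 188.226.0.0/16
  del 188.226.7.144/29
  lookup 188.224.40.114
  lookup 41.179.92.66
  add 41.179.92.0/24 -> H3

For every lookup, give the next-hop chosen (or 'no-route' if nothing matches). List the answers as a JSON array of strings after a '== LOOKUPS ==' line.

Trace:
  add 188.226.7.144/29 -> H3 at depth 29
  add 184.0.0.0/5 -> H2 at depth 5
  add 0.0.0.0/0 -> H1 at depth 0
  add 188.226.0.0/20 -> H0 at depth 20
  add 188.224.0.0/12 -> H4 at depth 12
  add 188.226.0.0/16 -> H3 at depth 16
  - 188.226.0.0/20 clear@20
  add 41.179.92.64/28 -> H0 at depth 28
  add 41.179.92.66/32 -> H2 at depth 32
  Q 188.226.7.144: descend 10111100111000100000011110010 ; hops seen [H1,H2,H4,H3,H3] ; pick H3
  Q 188.226.7.16: descend 101111001110001000000111 ; hops seen [H1,H2,H4,H3] ; pick H3
  Q 188.226.7.144: descend 10111100111000100000011110010 ; hops seen [H1,H2,H4,H3,H3] ; pick H3
  add 188.226.7.128/25 -> H1 at depth 25
  Q 188.226.0.16: descend 101111001110001000000 ; hops seen [H1,H2,H4,H3] ; pick H3
  add 0.0.0.0/0 -> H2 at depth 0
  Q 41.179.92.64: descend 001010011011001101011100010000 ; hops seen [H2,H0] ; pick H0
  - 188.226.0.0/16 clear@16
  - 188.226.7.144/29 clear@29
  Q 188.224.40.114: descend 10111100111000 ; hops seen [H2,H2,H4] ; pick H4
  Q 41.179.92.66: descend 00101001101100110101110001000010 ; hops seen [H2,H0,H2] ; pick H2
  add 41.179.92.0/24 -> H3 at depth 24

== LOOKUPS ==
["H3","H3","H3","H3","H0","H4","H2"]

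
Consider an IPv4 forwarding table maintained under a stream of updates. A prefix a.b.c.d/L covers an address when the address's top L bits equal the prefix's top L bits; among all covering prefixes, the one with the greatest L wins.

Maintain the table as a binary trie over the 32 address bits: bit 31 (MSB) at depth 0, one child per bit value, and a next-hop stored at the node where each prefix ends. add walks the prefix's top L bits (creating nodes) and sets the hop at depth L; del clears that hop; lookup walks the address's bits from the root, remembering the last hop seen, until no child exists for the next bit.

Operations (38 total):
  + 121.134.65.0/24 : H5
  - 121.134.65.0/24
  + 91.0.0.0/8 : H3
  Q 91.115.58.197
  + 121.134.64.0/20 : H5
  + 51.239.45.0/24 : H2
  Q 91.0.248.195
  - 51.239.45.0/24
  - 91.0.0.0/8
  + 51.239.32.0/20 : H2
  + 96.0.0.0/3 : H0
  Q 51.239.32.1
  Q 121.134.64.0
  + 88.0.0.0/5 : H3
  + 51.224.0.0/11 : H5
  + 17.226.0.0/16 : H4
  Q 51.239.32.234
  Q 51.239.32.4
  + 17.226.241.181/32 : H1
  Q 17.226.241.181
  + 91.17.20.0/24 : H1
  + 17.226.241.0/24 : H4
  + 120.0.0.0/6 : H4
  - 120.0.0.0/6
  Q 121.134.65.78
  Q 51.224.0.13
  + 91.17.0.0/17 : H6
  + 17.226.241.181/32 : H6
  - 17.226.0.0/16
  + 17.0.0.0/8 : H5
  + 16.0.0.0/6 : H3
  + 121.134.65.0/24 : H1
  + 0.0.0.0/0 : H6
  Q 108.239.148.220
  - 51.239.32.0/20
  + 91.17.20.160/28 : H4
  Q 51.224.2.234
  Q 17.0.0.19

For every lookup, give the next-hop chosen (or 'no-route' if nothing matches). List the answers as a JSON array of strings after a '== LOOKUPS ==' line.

Trace:
  add 121.134.65.0/24 -> H5 at depth 24
  del 121.134.65.0/24 (clear depth 24)
  add 91.0.0.0/8 -> H3 at depth 8
  lookup 91.115.58.197: bits 01011011 walk d0:-→d1:-→d2:-→d3:-→d4:-→d5:-→d6:-→d7:-→d8:H3 -> H3
  add 121.134.64.0/20 -> H5 at depth 20
  add 51.239.45.0/24 -> H2 at depth 24
  lookup 91.0.248.195: bits 01011011 walk d0:-→d1:-→d2:-→d3:-→d4:-→d5:-→d6:-→d7:-→d8:H3 -> H3
  del 51.239.45.0/24 (clear depth 24)
  del 91.0.0.0/8 (clear depth 8)
  add 51.239.32.0/20 -> H2 at depth 20
  add 96.0.0.0/3 -> H0 at depth 3
  lookup 51.239.32.1: bits 00110011111011110010 walk d0:-→d1:-→d2:-→d3:-→d4:-→d5:-→d6:-→d7:-→d8:-→d9:-→d10:-→d11:-→d12:-→d13:-→d14:-→d15:-→d16:-→d17:-→d18:-→d19:-→d20:H2 -> H2
  lookup 121.134.64.0: bits 01111001100001100100000 walk d0:-→d1:-→d2:-→d3:H0→d4:-→d5:-→d6:-→d7:-→d8:-→d9:-→d10:-→d11:-→d12:-→d13:-→d14:-→d15:-→d16:-→d17:-→d18:-→d19:-→d20:H5→d21:-→d22:-→d23:- -> H5
  add 88.0.0.0/5 -> H3 at depth 5
  add 51.224.0.0/11 -> H5 at depth 11
  add 17.226.0.0/16 -> H4 at depth 16
  lookup 51.239.32.234: bits 00110011111011110010 walk d0:-→d1:-→d2:-→d3:-→d4:-→d5:-→d6:-→d7:-→d8:-→d9:-→d10:-→d11:H5→d12:-→d13:-→d14:-→d15:-→d16:-→d17:-→d18:-→d19:-→d20:H2 -> H2
  lookup 51.239.32.4: bits 00110011111011110010 walk d0:-→d1:-→d2:-→d3:-→d4:-→d5:-→d6:-→d7:-→d8:-→d9:-→d10:-→d11:H5→d12:-→d13:-→d14:-→d15:-→d16:-→d17:-→d18:-→d19:-→d20:H2 -> H2
  add 17.226.241.181/32 -> H1 at depth 32
  lookup 17.226.241.181: bits 00010001111000101111000110110101 walk d0:-→d1:-→d2:-→d3:-→d4:-→d5:-→d6:-→d7:-→d8:-→d9:-→d10:-→d11:-→d12:-→d13:-→d14:-→d15:-→d16:H4→d17:-→d18:-→d19:-→d20:-→d21:-→d22:-→d23:-→d24:-→d25:-→d26:-→d27:-→d28:-→d29:-→d30:-→d31:-→d32:H1 -> H1
  add 91.17.20.0/24 -> H1 at depth 24
  add 17.226.241.0/24 -> H4 at depth 24
  add 120.0.0.0/6 -> H4 at depth 6
  del 120.0.0.0/6 (clear depth 6)
  lookup 121.134.65.78: bits 011110011000011001000001 walk d0:-→d1:-→d2:-→d3:H0→d4:-→d5:-→d6:-→d7:-→d8:-→d9:-→d10:-→d11:-→d12:-→d13:-→d14:-→d15:-→d16:-→d17:-→d18:-→d19:-→d20:H5→d21:-→d22:-→d23:-→d24:- -> H5
  lookup 51.224.0.13: bits 001100111110 walk d0:-→d1:-→d2:-→d3:-→d4:-→d5:-→d6:-→d7:-→d8:-→d9:-→d10:-→d11:H5→d12:- -> H5
  add 91.17.0.0/17 -> H6 at depth 17
  add 17.226.241.181/32 -> H6 at depth 32
  del 17.226.0.0/16 (clear depth 16)
  add 17.0.0.0/8 -> H5 at depth 8
  add 16.0.0.0/6 -> H3 at depth 6
  add 121.134.65.0/24 -> H1 at depth 24
  add 0.0.0.0/0 -> H6 at depth 0
  lookup 108.239.148.220: bits 011 walk d0:H6→d1:-→d2:-→d3:H0 -> H0
  del 51.239.32.0/20 (clear depth 20)
  add 91.17.20.160/28 -> H4 at depth 28
  lookup 51.224.2.234: bits 001100111110 walk d0:H6→d1:-→d2:-→d3:-→d4:-→d5:-→d6:-→d7:-→d8:-→d9:-→d10:-→d11:H5→d12:- -> H5
  lookup 17.0.0.19: bits 00010001 walk d0:H6→d1:-→d2:-→d3:-→d4:-→d5:-→d6:H3→d7:-→d8:H5 -> H5

== LOOKUPS ==
["H3","H3","H2","H5","H2","H2","H1","H5","H5","H0","H5","H5"]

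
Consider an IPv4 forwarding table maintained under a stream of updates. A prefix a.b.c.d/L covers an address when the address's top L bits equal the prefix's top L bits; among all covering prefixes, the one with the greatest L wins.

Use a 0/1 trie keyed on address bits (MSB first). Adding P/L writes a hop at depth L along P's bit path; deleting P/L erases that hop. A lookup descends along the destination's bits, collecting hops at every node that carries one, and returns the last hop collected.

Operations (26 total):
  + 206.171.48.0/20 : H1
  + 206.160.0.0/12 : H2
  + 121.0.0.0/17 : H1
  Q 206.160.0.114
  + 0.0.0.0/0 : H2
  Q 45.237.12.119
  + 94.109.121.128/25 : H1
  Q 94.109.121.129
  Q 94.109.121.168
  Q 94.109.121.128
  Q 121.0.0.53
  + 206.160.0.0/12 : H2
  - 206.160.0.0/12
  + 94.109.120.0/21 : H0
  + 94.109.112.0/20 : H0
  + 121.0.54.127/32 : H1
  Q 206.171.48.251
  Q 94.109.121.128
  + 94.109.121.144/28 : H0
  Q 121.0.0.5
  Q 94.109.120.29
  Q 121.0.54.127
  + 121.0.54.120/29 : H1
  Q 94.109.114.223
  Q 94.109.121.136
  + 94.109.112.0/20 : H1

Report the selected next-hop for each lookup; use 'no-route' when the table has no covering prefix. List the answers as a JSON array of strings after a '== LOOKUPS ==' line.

Apply in order:
  add 206.171.48.0/20 -> H1 at depth 20
  add 206.160.0.0/12 -> H2 at depth 12
  add 121.0.0.0/17 -> H1 at depth 17
  lookup 206.160.0.114: bits 110011101010 walk d0:-→d1:-→d2:-→d3:-→d4:-→d5:-→d6:-→d7:-→d8:-→d9:-→d10:-→d11:-→d12:H2 -> H2
  add 0.0.0.0/0 -> H2 at depth 0
  lookup 45.237.12.119: bits 0 walk d0:H2→d1:- -> H2
  add 94.109.121.128/25 -> H1 at depth 25
  lookup 94.109.121.129: bits 0101111001101101011110011 walk d0:H2→d1:-→d2:-→d3:-→d4:-→d5:-→d6:-→d7:-→d8:-→d9:-→d10:-→d11:-→d12:-→d13:-→d14:-→d15:-→d16:-→d17:-→d18:-→d19:-→d20:-→d21:-→d22:-→d23:-→d24:-→d25:H1 -> H1
  lookup 94.109.121.168: bits 0101111001101101011110011 walk d0:H2→d1:-→d2:-→d3:-→d4:-→d5:-→d6:-→d7:-→d8:-→d9:-→d10:-→d11:-→d12:-→d13:-→d14:-→d15:-→d16:-→d17:-→d18:-→d19:-→d20:-→d21:-→d22:-→d23:-→d24:-→d25:H1 -> H1
  lookup 94.109.121.128: bits 0101111001101101011110011 walk d0:H2→d1:-→d2:-→d3:-→d4:-→d5:-→d6:-→d7:-→d8:-→d9:-→d10:-→d11:-→d12:-→d13:-→d14:-→d15:-→d16:-→d17:-→d18:-→d19:-→d20:-→d21:-→d22:-→d23:-→d24:-→d25:H1 -> H1
  lookup 121.0.0.53: bits 01111001000000000 walk d0:H2→d1:-→d2:-→d3:-→d4:-→d5:-→d6:-→d7:-→d8:-→d9:-→d10:-→d11:-→d12:-→d13:-→d14:-→d15:-→d16:-→d17:H1 -> H1
  add 206.160.0.0/12 -> H2 at depth 12
  - 206.160.0.0/12 clear@12
  add 94.109.120.0/21 -> H0 at depth 21
  add 94.109.112.0/20 -> H0 at depth 20
  add 121.0.54.127/32 -> H1 at depth 32
  lookup 206.171.48.251: bits 11001110101010110011 walk d0:H2→d1:-→d2:-→d3:-→d4:-→d5:-→d6:-→d7:-→d8:-→d9:-→d10:-→d11:-→d12:-→d13:-→d14:-→d15:-→d16:-→d17:-→d18:-→d19:-→d20:H1 -> H1
  lookup 94.109.121.128: bits 0101111001101101011110011 walk d0:H2→d1:-→d2:-→d3:-→d4:-→d5:-→d6:-→d7:-→d8:-→d9:-→d10:-→d11:-→d12:-→d13:-→d14:-→d15:-→d16:-→d17:-→d18:-→d19:-→d20:H0→d21:H0→d22:-→d23:-→d24:-→d25:H1 -> H1
  add 94.109.121.144/28 -> H0 at depth 28
  lookup 121.0.0.5: bits 011110010000000000 walk d0:H2→d1:-→d2:-→d3:-→d4:-→d5:-→d6:-→d7:-→d8:-→d9:-→d10:-→d11:-→d12:-→d13:-→d14:-→d15:-→d16:-→d17:H1→d18:- -> H1
  lookup 94.109.120.29: bits 01011110011011010111100 walk d0:H2→d1:-→d2:-→d3:-→d4:-→d5:-→d6:-→d7:-→d8:-→d9:-→d10:-→d11:-→d12:-→d13:-→d14:-→d15:-→d16:-→d17:-→d18:-→d19:-→d20:H0→d21:H0→d22:-→d23:- -> H0
  lookup 121.0.54.127: bits 01111001000000000011011001111111 walk d0:H2→d1:-→d2:-→d3:-→d4:-→d5:-→d6:-→d7:-→d8:-→d9:-→d10:-→d11:-→d12:-→d13:-→d14:-→d15:-→d16:-→d17:H1→d18:-→d19:-→d20:-→d21:-→d22:-→d23:-→d24:-→d25:-→d26:-→d27:-→d28:-→d29:-→d30:-→d31:-→d32:H1 -> H1
  add 121.0.54.120/29 -> H1 at depth 29
  lookup 94.109.114.223: bits 01011110011011010111 walk d0:H2→d1:-→d2:-→d3:-→d4:-→d5:-→d6:-→d7:-→d8:-→d9:-→d10:-→d11:-→d12:-→d13:-→d14:-→d15:-→d16:-→d17:-→d18:-→d19:-→d20:H0 -> H0
  lookup 94.109.121.136: bits 010111100110110101111001100 walk d0:H2→d1:-→d2:-→d3:-→d4:-→d5:-→d6:-→d7:-→d8:-→d9:-→d10:-→d11:-→d12:-→d13:-→d14:-→d15:-→d16:-→d17:-→d18:-→d19:-→d20:H0→d21:H0→d22:-→d23:-→d24:-→d25:H1→d26:-→d27:- -> H1
  add 94.109.112.0/20 -> H1 at depth 20

== LOOKUPS ==
["H2","H2","H1","H1","H1","H1","H1","H1","H1","H0","H1","H0","H1"]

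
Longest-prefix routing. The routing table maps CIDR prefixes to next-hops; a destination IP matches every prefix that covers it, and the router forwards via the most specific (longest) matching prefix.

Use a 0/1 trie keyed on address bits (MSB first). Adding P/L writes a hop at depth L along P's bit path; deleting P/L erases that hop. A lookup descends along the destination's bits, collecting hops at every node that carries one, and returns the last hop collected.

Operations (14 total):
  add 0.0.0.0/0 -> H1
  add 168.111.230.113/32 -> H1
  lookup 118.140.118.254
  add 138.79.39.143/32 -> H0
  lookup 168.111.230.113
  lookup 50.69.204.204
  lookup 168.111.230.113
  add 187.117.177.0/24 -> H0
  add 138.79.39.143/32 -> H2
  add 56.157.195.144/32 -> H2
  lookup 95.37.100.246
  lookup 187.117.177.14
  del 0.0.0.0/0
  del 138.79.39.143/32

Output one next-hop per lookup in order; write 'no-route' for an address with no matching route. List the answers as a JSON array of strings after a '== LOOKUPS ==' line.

Process each operation:
  + 0.0.0.0/0 (H1) depth=0
  + 168.111.230.113/32 (H1) depth=32
  ? 118.140.118.254  path d0:H1  best=H1
  + 138.79.39.143/32 (H0) depth=32
  ? 168.111.230.113  path d0:H1→d1:-→d2:-→d3:-→d4:-→d5:-→d6:-→d7:-→d8:-→d9:-→d10:-→d11:-→d12:-→d13:-→d14:-→d15:-→d16:-→d17:-→d18:-→d19:-→d20:-→d21:-→d22:-→d23:-→d24:-→d25:-→d26:-→d27:-→d28:-→d29:-→d30:-→d31:-→d32:H1  best=H1
  ? 50.69.204.204  path d0:H1  best=H1
  ? 168.111.230.113  path d0:H1→d1:-→d2:-→d3:-→d4:-→d5:-→d6:-→d7:-→d8:-→d9:-→d10:-→d11:-→d12:-→d13:-→d14:-→d15:-→d16:-→d17:-→d18:-→d19:-→d20:-→d21:-→d22:-→d23:-→d24:-→d25:-→d26:-→d27:-→d28:-→d29:-→d30:-→d31:-→d32:H1  best=H1
  + 187.117.177.0/24 (H0) depth=24
  + 138.79.39.143/32 (H2) depth=32
  + 56.157.195.144/32 (H2) depth=32
  ? 95.37.100.246  path d0:H1→d1:-  best=H1
  ? 187.117.177.14  path d0:H1→d1:-→d2:-→d3:-→d4:-→d5:-→d6:-→d7:-→d8:-→d9:-→d10:-→d11:-→d12:-→d13:-→d14:-→d15:-→d16:-→d17:-→d18:-→d19:-→d20:-→d21:-→d22:-→d23:-→d24:H0  best=H0
  - 0.0.0.0/0 clear@0
  - 138.79.39.143/32 clear@32

== LOOKUPS ==
["H1","H1","H1","H1","H1","H0"]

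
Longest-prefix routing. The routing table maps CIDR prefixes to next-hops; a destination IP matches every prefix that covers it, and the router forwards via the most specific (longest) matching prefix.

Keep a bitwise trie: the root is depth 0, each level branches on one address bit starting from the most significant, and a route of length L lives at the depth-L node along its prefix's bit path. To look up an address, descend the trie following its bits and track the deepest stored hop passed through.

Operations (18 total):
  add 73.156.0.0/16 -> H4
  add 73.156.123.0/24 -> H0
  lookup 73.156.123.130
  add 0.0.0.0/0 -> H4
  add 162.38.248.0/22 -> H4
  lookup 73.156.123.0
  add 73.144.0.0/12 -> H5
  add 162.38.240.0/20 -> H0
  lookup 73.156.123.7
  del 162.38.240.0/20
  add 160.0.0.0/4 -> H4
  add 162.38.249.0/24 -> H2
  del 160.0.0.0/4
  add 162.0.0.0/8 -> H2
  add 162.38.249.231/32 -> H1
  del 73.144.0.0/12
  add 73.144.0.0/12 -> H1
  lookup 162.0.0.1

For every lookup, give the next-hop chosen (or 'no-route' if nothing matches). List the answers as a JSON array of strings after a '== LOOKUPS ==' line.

Process each operation:
  add 73.156.0.0/16 -> H4 at depth 16
  add 73.156.123.0/24 -> H0 at depth 24
  Q 73.156.123.130: descend 010010011001110001111011 ; hops seen [H4,H0] ; pick H0
  add 0.0.0.0/0 -> H4 at depth 0
  add 162.38.248.0/22 -> H4 at depth 22
  Q 73.156.123.0: descend 010010011001110001111011 ; hops seen [H4,H4,H0] ; pick H0
  add 73.144.0.0/12 -> H5 at depth 12
  add 162.38.240.0/20 -> H0 at depth 20
  Q 73.156.123.7: descend 010010011001110001111011 ; hops seen [H4,H5,H4,H0] ; pick H0
  - 162.38.240.0/20 clear@20
  add 160.0.0.0/4 -> H4 at depth 4
  add 162.38.249.0/24 -> H2 at depth 24
  - 160.0.0.0/4 clear@4
  add 162.0.0.0/8 -> H2 at depth 8
  add 162.38.249.231/32 -> H1 at depth 32
  - 73.144.0.0/12 clear@12
  add 73.144.0.0/12 -> H1 at depth 12
  Q 162.0.0.1: descend 1010001000 ; hops seen [H4,H2] ; pick H2

== LOOKUPS ==
["H0","H0","H0","H2"]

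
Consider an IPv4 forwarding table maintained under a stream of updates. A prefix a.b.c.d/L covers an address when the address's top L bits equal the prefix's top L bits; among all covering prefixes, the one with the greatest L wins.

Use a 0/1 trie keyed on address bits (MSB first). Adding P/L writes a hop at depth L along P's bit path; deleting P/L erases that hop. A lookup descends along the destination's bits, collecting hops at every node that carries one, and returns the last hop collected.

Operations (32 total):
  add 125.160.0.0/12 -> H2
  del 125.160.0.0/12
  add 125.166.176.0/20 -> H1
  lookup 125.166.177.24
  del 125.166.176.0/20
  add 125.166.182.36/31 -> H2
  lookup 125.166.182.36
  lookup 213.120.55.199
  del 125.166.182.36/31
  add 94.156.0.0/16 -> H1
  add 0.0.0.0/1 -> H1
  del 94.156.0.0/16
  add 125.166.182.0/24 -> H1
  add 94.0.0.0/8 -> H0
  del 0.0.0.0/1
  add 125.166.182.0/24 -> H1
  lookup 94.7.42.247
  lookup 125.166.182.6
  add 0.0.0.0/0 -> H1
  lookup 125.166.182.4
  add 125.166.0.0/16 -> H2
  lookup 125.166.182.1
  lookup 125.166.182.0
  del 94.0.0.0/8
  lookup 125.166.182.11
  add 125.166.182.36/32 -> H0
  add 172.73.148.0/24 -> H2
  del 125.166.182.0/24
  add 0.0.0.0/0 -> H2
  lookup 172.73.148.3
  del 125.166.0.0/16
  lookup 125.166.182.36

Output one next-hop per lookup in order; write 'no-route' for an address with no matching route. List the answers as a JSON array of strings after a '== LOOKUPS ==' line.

Apply in order:
  + 125.160.0.0/12 (H2) depth=12
  - 125.160.0.0/12 clear@12
  + 125.166.176.0/20 (H1) depth=20
  ? 125.166.177.24  path d0:-→d1:-→d2:-→d3:-→d4:-→d5:-→d6:-→d7:-→d8:-→d9:-→d10:-→d11:-→d12:-→d13:-→d14:-→d15:-→d16:-→d17:-→d18:-→d19:-→d20:H1  best=H1
  - 125.166.176.0/20 clear@20
  + 125.166.182.36/31 (H2) depth=31
  ? 125.166.182.36  path d0:-→d1:-→d2:-→d3:-→d4:-→d5:-→d6:-→d7:-→d8:-→d9:-→d10:-→d11:-→d12:-→d13:-→d14:-→d15:-→d16:-→d17:-→d18:-→d19:-→d20:-→d21:-→d22:-→d23:-→d24:-→d25:-→d26:-→d27:-→d28:-→d29:-→d30:-→d31:H2  best=H2
  ? 213.120.55.199  path d0:-  best=no-route
  - 125.166.182.36/31 clear@31
  + 94.156.0.0/16 (H1) depth=16
  + 0.0.0.0/1 (H1) depth=1
  - 94.156.0.0/16 clear@16
  + 125.166.182.0/24 (H1) depth=24
  + 94.0.0.0/8 (H0) depth=8
  - 0.0.0.0/1 clear@1
  + 125.166.182.0/24 (H1) depth=24
  ? 94.7.42.247  path d0:-→d1:-→d2:-→d3:-→d4:-→d5:-→d6:-→d7:-→d8:H0  best=H0
  ? 125.166.182.6  path d0:-→d1:-→d2:-→d3:-→d4:-→d5:-→d6:-→d7:-→d8:-→d9:-→d10:-→d11:-→d12:-→d13:-→d14:-→d15:-→d16:-→d17:-→d18:-→d19:-→d20:-→d21:-→d22:-→d23:-→d24:H1→d25:-→d26:-  best=H1
  + 0.0.0.0/0 (H1) depth=0
  ? 125.166.182.4  path d0:H1→d1:-→d2:-→d3:-→d4:-→d5:-→d6:-→d7:-→d8:-→d9:-→d10:-→d11:-→d12:-→d13:-→d14:-→d15:-→d16:-→d17:-→d18:-→d19:-→d20:-→d21:-→d22:-→d23:-→d24:H1→d25:-→d26:-  best=H1
  + 125.166.0.0/16 (H2) depth=16
  ? 125.166.182.1  path d0:H1→d1:-→d2:-→d3:-→d4:-→d5:-→d6:-→d7:-→d8:-→d9:-→d10:-→d11:-→d12:-→d13:-→d14:-→d15:-→d16:H2→d17:-→d18:-→d19:-→d20:-→d21:-→d22:-→d23:-→d24:H1→d25:-→d26:-  best=H1
  ? 125.166.182.0  path d0:H1→d1:-→d2:-→d3:-→d4:-→d5:-→d6:-→d7:-→d8:-→d9:-→d10:-→d11:-→d12:-→d13:-→d14:-→d15:-→d16:H2→d17:-→d18:-→d19:-→d20:-→d21:-→d22:-→d23:-→d24:H1→d25:-→d26:-  best=H1
  - 94.0.0.0/8 clear@8
  ? 125.166.182.11  path d0:H1→d1:-→d2:-→d3:-→d4:-→d5:-→d6:-→d7:-→d8:-→d9:-→d10:-→d11:-→d12:-→d13:-→d14:-→d15:-→d16:H2→d17:-→d18:-→d19:-→d20:-→d21:-→d22:-→d23:-→d24:H1→d25:-→d26:-  best=H1
  + 125.166.182.36/32 (H0) depth=32
  + 172.73.148.0/24 (H2) depth=24
  - 125.166.182.0/24 clear@24
  + 0.0.0.0/0 (H2) depth=0
  ? 172.73.148.3  path d0:H2→d1:-→d2:-→d3:-→d4:-→d5:-→d6:-→d7:-→d8:-→d9:-→d10:-→d11:-→d12:-→d13:-→d14:-→d15:-→d16:-→d17:-→d18:-→d19:-→d20:-→d21:-→d22:-→d23:-→d24:H2  best=H2
  - 125.166.0.0/16 clear@16
  ? 125.166.182.36  path d0:H2→d1:-→d2:-→d3:-→d4:-→d5:-→d6:-→d7:-→d8:-→d9:-→d10:-→d11:-→d12:-→d13:-→d14:-→d15:-→d16:-→d17:-→d18:-→d19:-→d20:-→d21:-→d22:-→d23:-→d24:-→d25:-→d26:-→d27:-→d28:-→d29:-→d30:-→d31:-→d32:H0  best=H0

== LOOKUPS ==
["H1","H2","no-route","H0","H1","H1","H1","H1","H1","H2","H0"]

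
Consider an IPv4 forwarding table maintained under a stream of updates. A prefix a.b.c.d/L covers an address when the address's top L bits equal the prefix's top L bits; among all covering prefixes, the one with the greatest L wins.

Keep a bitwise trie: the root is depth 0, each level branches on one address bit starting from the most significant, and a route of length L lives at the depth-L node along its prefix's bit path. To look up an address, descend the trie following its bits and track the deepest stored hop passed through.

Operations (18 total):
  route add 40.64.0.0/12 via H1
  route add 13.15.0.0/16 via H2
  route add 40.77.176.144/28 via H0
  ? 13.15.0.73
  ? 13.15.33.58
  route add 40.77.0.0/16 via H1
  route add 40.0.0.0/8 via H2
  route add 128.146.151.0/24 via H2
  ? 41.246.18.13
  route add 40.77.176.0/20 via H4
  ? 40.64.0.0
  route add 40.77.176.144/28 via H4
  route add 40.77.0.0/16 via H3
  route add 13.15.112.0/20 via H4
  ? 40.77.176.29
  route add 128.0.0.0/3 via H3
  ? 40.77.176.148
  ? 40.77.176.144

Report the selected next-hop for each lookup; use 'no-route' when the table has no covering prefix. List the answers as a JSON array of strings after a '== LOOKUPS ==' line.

Process each operation:
  add 40.64.0.0/12 -> H1 at depth 12
  add 13.15.0.0/16 -> H2 at depth 16
  add 40.77.176.144/28 -> H0 at depth 28
  ? 13.15.0.73  path d0:-→d1:-→d2:-→d3:-→d4:-→d5:-→d6:-→d7:-→d8:-→d9:-→d10:-→d11:-→d12:-→d13:-→d14:-→d15:-→d16:H2  best=H2
  ? 13.15.33.58  path d0:-→d1:-→d2:-→d3:-→d4:-→d5:-→d6:-→d7:-→d8:-→d9:-→d10:-→d11:-→d12:-→d13:-→d14:-→d15:-→d16:H2  best=H2
  add 40.77.0.0/16 -> H1 at depth 16
  add 40.0.0.0/8 -> H2 at depth 8
  add 128.146.151.0/24 -> H2 at depth 24
  ? 41.246.18.13  path d0:-→d1:-→d2:-→d3:-→d4:-→d5:-→d6:-→d7:-  best=no-route
  add 40.77.176.0/20 -> H4 at depth 20
  ? 40.64.0.0  path d0:-→d1:-→d2:-→d3:-→d4:-→d5:-→d6:-→d7:-→d8:H2→d9:-→d10:-→d11:-→d12:H1  best=H1
  add 40.77.176.144/28 -> H4 at depth 28
  add 40.77.0.0/16 -> H3 at depth 16
  add 13.15.112.0/20 -> H4 at depth 20
  ? 40.77.176.29  path d0:-→d1:-→d2:-→d3:-→d4:-→d5:-→d6:-→d7:-→d8:H2→d9:-→d10:-→d11:-→d12:H1→d13:-→d14:-→d15:-→d16:H3→d17:-→d18:-→d19:-→d20:H4→d21:-→d22:-→d23:-→d24:-  best=H4
  add 128.0.0.0/3 -> H3 at depth 3
  ? 40.77.176.148  path d0:-→d1:-→d2:-→d3:-→d4:-→d5:-→d6:-→d7:-→d8:H2→d9:-→d10:-→d11:-→d12:H1→d13:-→d14:-→d15:-→d16:H3→d17:-→d18:-→d19:-→d20:H4→d21:-→d22:-→d23:-→d24:-→d25:-→d26:-→d27:-→d28:H4  best=H4
  ? 40.77.176.144  path d0:-→d1:-→d2:-→d3:-→d4:-→d5:-→d6:-→d7:-→d8:H2→d9:-→d10:-→d11:-→d12:H1→d13:-→d14:-→d15:-→d16:H3→d17:-→d18:-→d19:-→d20:H4→d21:-→d22:-→d23:-→d24:-→d25:-→d26:-→d27:-→d28:H4  best=H4

== LOOKUPS ==
["H2","H2","no-route","H1","H4","H4","H4"]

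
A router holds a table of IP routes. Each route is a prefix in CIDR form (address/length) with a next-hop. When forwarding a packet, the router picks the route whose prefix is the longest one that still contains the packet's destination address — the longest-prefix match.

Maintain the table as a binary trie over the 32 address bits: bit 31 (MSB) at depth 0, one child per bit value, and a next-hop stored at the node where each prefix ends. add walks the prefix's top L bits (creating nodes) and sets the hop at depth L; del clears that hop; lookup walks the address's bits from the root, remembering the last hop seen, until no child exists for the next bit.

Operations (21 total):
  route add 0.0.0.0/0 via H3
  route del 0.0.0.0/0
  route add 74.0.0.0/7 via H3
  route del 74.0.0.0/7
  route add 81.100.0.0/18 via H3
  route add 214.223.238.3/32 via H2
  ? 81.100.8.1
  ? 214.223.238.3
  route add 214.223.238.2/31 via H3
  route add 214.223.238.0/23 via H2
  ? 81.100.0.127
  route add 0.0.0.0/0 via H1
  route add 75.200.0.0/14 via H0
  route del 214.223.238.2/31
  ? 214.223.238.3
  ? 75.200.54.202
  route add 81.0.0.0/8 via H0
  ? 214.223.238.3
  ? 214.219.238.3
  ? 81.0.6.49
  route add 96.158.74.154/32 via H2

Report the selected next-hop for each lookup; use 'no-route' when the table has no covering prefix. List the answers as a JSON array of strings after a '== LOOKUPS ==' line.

Apply in order:
  + 0.0.0.0/0 (H3) depth=0
  del 0.0.0.0/0 (clear depth 0)
  + 74.0.0.0/7 (H3) depth=7
  del 74.0.0.0/7 (clear depth 7)
  + 81.100.0.0/18 (H3) depth=18
  + 214.223.238.3/32 (H2) depth=32
  ? 81.100.8.1  path d0:-→d1:-→d2:-→d3:-→d4:-→d5:-→d6:-→d7:-→d8:-→d9:-→d10:-→d11:-→d12:-→d13:-→d14:-→d15:-→d16:-→d17:-→d18:H3  best=H3
  ? 214.223.238.3  path d0:-→d1:-→d2:-→d3:-→d4:-→d5:-→d6:-→d7:-→d8:-→d9:-→d10:-→d11:-→d12:-→d13:-→d14:-→d15:-→d16:-→d17:-→d18:-→d19:-→d20:-→d21:-→d22:-→d23:-→d24:-→d25:-→d26:-→d27:-→d28:-→d29:-→d30:-→d31:-→d32:H2  best=H2
  + 214.223.238.2/31 (H3) depth=31
  + 214.223.238.0/23 (H2) depth=23
  ? 81.100.0.127  path d0:-→d1:-→d2:-→d3:-→d4:-→d5:-→d6:-→d7:-→d8:-→d9:-→d10:-→d11:-→d12:-→d13:-→d14:-→d15:-→d16:-→d17:-→d18:H3  best=H3
  + 0.0.0.0/0 (H1) depth=0
  + 75.200.0.0/14 (H0) depth=14
  del 214.223.238.2/31 (clear depth 31)
  ? 214.223.238.3  path d0:H1→d1:-→d2:-→d3:-→d4:-→d5:-→d6:-→d7:-→d8:-→d9:-→d10:-→d11:-→d12:-→d13:-→d14:-→d15:-→d16:-→d17:-→d18:-→d19:-→d20:-→d21:-→d22:-→d23:H2→d24:-→d25:-→d26:-→d27:-→d28:-→d29:-→d30:-→d31:-→d32:H2  best=H2
  ? 75.200.54.202  path d0:H1→d1:-→d2:-→d3:-→d4:-→d5:-→d6:-→d7:-→d8:-→d9:-→d10:-→d11:-→d12:-→d13:-→d14:H0  best=H0
  + 81.0.0.0/8 (H0) depth=8
  ? 214.223.238.3  path d0:H1→d1:-→d2:-→d3:-→d4:-→d5:-→d6:-→d7:-→d8:-→d9:-→d10:-→d11:-→d12:-→d13:-→d14:-→d15:-→d16:-→d17:-→d18:-→d19:-→d20:-→d21:-→d22:-→d23:H2→d24:-→d25:-→d26:-→d27:-→d28:-→d29:-→d30:-→d31:-→d32:H2  best=H2
  ? 214.219.238.3  path d0:H1→d1:-→d2:-→d3:-→d4:-→d5:-→d6:-→d7:-→d8:-→d9:-→d10:-→d11:-→d12:-→d13:-  best=H1
  ? 81.0.6.49  path d0:H1→d1:-→d2:-→d3:-→d4:-→d5:-→d6:-→d7:-→d8:H0→d9:-  best=H0
  + 96.158.74.154/32 (H2) depth=32

== LOOKUPS ==
["H3","H2","H3","H2","H0","H2","H1","H0"]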